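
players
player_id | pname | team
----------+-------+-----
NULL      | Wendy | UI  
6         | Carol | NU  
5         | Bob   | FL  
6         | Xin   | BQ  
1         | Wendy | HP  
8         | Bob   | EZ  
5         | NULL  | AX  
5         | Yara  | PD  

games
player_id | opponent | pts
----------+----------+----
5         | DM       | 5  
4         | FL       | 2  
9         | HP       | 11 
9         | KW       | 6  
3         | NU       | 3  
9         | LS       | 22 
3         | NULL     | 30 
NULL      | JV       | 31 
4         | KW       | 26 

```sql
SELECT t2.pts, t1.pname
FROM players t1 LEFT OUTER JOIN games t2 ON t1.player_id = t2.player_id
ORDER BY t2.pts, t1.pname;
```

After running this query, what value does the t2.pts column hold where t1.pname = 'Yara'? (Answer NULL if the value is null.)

5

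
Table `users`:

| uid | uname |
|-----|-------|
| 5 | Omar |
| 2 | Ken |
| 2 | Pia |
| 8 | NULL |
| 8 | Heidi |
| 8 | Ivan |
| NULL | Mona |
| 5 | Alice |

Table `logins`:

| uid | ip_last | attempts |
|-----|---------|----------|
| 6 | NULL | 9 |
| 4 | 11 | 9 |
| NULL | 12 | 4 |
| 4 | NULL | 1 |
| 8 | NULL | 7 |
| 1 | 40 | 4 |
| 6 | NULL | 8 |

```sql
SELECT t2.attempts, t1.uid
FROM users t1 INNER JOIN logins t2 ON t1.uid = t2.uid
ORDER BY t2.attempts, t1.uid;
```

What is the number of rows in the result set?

3

INNER JOIN keeps only pairs where the ON condition holds.
Matching on t1.uid = t2.uid. A NULL in a compared column never satisfies the condition.
Matched pairs: 3.
Total: 3 rows.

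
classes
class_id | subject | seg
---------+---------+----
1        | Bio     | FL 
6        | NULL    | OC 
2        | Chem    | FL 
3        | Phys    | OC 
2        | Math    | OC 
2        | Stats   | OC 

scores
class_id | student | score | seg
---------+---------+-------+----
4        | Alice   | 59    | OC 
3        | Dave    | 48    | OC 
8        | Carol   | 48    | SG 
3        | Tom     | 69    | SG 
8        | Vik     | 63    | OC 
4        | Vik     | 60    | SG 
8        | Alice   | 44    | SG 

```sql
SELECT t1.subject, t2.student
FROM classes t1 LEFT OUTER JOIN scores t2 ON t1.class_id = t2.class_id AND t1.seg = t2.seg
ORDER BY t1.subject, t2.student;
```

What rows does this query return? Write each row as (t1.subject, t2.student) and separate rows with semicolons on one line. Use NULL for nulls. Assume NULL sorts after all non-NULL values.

(Bio, NULL); (Chem, NULL); (Math, NULL); (Phys, Dave); (Stats, NULL); (NULL, NULL)

LEFT JOIN keeps every row from `classes`; unmatched rows get NULL for `scores`'s columns.
Matching on t1.class_id = t2.class_id AND t1.seg = t2.seg.
- t1 row (class_id=1, seg=FL): no match → kept, t2 columns NULL.
- t1 row (class_id=6, seg=OC): no match → kept, t2 columns NULL.
- t1 row (class_id=2, seg=FL): no match → kept, t2 columns NULL.
- t1 row (class_id=3, seg=OC): matches 1 t2 row(s) → 1 output row(s).
- t1 row (class_id=2, seg=OC): no match → kept, t2 columns NULL.
- t1 row (class_id=2, seg=OC): no match → kept, t2 columns NULL.
After projecting and ordering:
t1.subject | t2.student
Bio | NULL
Chem | NULL
Math | NULL
Phys | Dave
Stats | NULL
NULL | NULL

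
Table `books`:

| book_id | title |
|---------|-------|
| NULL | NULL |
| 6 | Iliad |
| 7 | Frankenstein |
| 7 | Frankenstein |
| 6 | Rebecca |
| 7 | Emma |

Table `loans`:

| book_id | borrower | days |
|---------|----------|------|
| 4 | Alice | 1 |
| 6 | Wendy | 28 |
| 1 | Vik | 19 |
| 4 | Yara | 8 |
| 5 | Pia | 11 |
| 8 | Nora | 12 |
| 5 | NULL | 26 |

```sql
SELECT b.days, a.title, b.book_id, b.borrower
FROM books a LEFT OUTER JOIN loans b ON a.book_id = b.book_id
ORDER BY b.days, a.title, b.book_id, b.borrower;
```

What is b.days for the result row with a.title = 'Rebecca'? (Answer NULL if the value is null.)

LEFT JOIN keeps every row from `books`; unmatched rows get NULL for `loans`'s columns.
Matching on a.book_id = b.book_id. A NULL in a compared column never satisfies the condition.
- a (book_id=NULL) has no partner → padded with NULL.
- a (book_id=6) pairs with 1 row(s) of b.
- a (book_id=7) has no partner → padded with NULL.
- a (book_id=7) has no partner → padded with NULL.
- a (book_id=6) pairs with 1 row(s) of b.
- a (book_id=7) has no partner → padded with NULL.

28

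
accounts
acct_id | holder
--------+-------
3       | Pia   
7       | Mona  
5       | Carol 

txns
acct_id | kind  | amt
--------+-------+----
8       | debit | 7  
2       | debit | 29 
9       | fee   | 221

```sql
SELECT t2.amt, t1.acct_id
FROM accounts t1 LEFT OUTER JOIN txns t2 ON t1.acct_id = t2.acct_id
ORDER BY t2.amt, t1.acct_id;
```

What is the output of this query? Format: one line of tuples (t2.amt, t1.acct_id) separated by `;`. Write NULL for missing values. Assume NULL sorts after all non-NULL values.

(NULL, 3); (NULL, 5); (NULL, 7)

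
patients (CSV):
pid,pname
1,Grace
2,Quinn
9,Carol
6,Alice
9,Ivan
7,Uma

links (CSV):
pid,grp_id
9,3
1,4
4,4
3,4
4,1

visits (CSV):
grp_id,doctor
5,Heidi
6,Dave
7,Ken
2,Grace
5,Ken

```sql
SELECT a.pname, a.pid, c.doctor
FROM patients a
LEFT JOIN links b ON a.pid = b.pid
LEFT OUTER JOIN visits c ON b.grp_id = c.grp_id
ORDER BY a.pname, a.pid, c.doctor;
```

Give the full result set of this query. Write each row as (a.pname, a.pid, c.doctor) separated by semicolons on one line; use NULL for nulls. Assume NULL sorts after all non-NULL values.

(Alice, 6, NULL); (Carol, 9, NULL); (Grace, 1, NULL); (Ivan, 9, NULL); (Quinn, 2, NULL); (Uma, 7, NULL)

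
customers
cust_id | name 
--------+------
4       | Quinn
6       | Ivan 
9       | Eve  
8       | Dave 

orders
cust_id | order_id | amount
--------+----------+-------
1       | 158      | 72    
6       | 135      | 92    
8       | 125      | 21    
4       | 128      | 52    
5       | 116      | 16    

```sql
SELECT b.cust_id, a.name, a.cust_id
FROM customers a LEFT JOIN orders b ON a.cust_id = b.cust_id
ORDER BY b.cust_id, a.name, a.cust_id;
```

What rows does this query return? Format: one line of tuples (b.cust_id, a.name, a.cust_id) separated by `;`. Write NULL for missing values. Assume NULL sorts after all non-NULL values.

LEFT JOIN keeps every row from `customers`; unmatched rows get NULL for `orders`'s columns.
Matching on a.cust_id = b.cust_id.
- cust_id=4: 1 matching b row(s), so 1 row(s) emitted.
- cust_id=6: 1 matching b row(s), so 1 row(s) emitted.
- cust_id=9: no b row matches, row kept with b columns NULL.
- cust_id=8: 1 matching b row(s), so 1 row(s) emitted.
After projecting and ordering:
b.cust_id | a.name | a.cust_id
4 | Quinn | 4
6 | Ivan | 6
8 | Dave | 8
NULL | Eve | 9

(4, Quinn, 4); (6, Ivan, 6); (8, Dave, 8); (NULL, Eve, 9)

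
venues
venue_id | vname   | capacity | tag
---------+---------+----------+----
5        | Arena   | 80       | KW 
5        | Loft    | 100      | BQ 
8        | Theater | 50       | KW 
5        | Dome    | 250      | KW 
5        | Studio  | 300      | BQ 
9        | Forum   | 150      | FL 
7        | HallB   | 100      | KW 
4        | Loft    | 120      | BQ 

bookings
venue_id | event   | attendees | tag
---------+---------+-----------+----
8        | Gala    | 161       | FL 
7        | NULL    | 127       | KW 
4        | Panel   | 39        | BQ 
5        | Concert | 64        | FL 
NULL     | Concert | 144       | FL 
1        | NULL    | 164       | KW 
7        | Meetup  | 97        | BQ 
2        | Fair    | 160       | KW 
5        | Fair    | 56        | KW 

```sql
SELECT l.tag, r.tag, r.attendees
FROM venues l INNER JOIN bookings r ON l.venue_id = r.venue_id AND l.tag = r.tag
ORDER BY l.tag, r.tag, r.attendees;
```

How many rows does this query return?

INNER JOIN keeps only pairs where the ON condition holds.
Matching on l.venue_id = r.venue_id AND l.tag = r.tag. A NULL in a compared column never satisfies the condition.
- venue_id=5, tag=KW: 1 matching r row(s), so 1 row(s) emitted.
- venue_id=5, tag=BQ: no matching r row, dropped.
- venue_id=8, tag=KW: no matching r row, dropped.
- venue_id=5, tag=KW: 1 matching r row(s), so 1 row(s) emitted.
- venue_id=5, tag=BQ: no matching r row, dropped.
- venue_id=9, tag=FL: no matching r row, dropped.
- venue_id=7, tag=KW: 1 matching r row(s), so 1 row(s) emitted.
- venue_id=4, tag=BQ: 1 matching r row(s), so 1 row(s) emitted.
Total: 4 rows.

4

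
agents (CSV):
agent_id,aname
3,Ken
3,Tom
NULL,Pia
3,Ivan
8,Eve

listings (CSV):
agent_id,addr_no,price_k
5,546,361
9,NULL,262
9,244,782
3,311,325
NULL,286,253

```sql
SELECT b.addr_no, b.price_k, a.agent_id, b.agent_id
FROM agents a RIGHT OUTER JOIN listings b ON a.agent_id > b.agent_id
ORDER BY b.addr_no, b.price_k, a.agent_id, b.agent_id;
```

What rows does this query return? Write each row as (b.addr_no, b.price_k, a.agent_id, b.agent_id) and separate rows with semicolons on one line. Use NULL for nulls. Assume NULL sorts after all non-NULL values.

(244, 782, NULL, 9); (286, 253, NULL, NULL); (311, 325, 8, 3); (546, 361, 8, 5); (NULL, 262, NULL, 9)

RIGHT JOIN keeps every row from `listings`; unmatched rows get NULL for `agents`'s columns.
Matching on a.agent_id > b.agent_id. A NULL in a compared column never satisfies the condition.
- agent_id=3: no matching b row.
- agent_id=3: no matching b row.
- agent_id=NULL: no matching b row.
- agent_id=3: no matching b row.
- agent_id=8: 2 matching b row(s), so 2 row(s) emitted.
- 3 row(s) from b found no a partner → padded with NULL.
After projecting and ordering:
b.addr_no | b.price_k | a.agent_id | b.agent_id
244 | 782 | NULL | 9
286 | 253 | NULL | NULL
311 | 325 | 8 | 3
546 | 361 | 8 | 5
NULL | 262 | NULL | 9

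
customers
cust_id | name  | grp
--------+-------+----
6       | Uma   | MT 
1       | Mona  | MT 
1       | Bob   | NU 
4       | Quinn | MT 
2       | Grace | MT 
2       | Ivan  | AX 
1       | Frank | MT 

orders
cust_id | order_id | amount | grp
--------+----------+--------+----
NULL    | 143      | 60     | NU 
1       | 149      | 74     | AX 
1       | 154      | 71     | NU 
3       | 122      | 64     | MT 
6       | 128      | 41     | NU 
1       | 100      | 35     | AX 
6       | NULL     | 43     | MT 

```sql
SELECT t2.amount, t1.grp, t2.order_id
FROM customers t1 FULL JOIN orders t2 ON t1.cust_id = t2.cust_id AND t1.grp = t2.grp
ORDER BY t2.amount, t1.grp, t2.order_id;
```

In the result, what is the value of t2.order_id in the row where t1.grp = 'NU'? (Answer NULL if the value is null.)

154

FULL OUTER JOIN keeps every row from both sides; unmatched rows get NULL for the other side's columns.
Matching on t1.cust_id = t2.cust_id AND t1.grp = t2.grp. A NULL in a compared column never satisfies the condition.
- t1 (cust_id=6, grp=MT) pairs with 1 row(s) of t2.
- t1 (cust_id=1, grp=MT) has no partner → padded with NULL.
- t1 (cust_id=1, grp=NU) pairs with 1 row(s) of t2.
- t1 (cust_id=4, grp=MT) has no partner → padded with NULL.
- t1 (cust_id=2, grp=MT) has no partner → padded with NULL.
- t1 (cust_id=2, grp=AX) has no partner → padded with NULL.
- t1 (cust_id=1, grp=MT) has no partner → padded with NULL.
- 5 t2 row(s) had no t1 match → kept, t1 columns NULL.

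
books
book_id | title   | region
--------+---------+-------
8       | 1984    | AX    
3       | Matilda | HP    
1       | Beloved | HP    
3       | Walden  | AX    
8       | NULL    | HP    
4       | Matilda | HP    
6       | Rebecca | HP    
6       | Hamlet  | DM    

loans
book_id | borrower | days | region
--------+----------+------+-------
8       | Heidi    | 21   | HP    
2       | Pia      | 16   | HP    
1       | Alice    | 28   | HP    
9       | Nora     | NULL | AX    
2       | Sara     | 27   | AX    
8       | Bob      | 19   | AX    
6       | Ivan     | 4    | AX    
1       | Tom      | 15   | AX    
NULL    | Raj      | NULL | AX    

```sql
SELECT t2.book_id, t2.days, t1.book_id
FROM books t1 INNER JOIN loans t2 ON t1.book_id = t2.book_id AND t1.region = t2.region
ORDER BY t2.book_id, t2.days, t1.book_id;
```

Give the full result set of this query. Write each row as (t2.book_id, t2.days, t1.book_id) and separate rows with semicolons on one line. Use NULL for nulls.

INNER JOIN keeps only pairs where the ON condition holds.
Matching on t1.book_id = t2.book_id AND t1.region = t2.region. A NULL in a compared column never satisfies the condition.
Matched pairs: 3.

(1, 28, 1); (8, 19, 8); (8, 21, 8)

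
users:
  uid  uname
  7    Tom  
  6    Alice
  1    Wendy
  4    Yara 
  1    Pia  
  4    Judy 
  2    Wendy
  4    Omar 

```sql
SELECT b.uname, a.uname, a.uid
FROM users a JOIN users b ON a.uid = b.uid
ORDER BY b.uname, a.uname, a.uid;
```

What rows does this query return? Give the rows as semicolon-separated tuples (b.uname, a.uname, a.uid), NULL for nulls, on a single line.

(Alice, Alice, 6); (Judy, Judy, 4); (Judy, Omar, 4); (Judy, Yara, 4); (Omar, Judy, 4); (Omar, Omar, 4); (Omar, Yara, 4); (Pia, Pia, 1); (Pia, Wendy, 1); (Tom, Tom, 7); (Wendy, Pia, 1); (Wendy, Wendy, 1); (Wendy, Wendy, 2); (Yara, Judy, 4); (Yara, Omar, 4); (Yara, Yara, 4)

INNER JOIN keeps only pairs where the ON condition holds.
Matching on a.uid = b.uid.
Matched pairs: 16.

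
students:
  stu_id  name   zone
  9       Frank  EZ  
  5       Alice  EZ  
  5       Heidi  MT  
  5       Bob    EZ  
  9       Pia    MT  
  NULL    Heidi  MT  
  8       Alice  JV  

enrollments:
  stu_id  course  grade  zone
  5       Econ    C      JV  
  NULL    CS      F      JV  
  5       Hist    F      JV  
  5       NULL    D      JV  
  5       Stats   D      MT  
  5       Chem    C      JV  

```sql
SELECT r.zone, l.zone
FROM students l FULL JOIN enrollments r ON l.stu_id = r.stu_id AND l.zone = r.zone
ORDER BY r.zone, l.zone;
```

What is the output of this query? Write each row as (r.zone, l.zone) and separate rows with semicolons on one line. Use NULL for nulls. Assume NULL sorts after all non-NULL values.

(JV, NULL); (JV, NULL); (JV, NULL); (JV, NULL); (JV, NULL); (MT, MT); (NULL, EZ); (NULL, EZ); (NULL, EZ); (NULL, JV); (NULL, MT); (NULL, MT)

FULL OUTER JOIN keeps every row from both sides; unmatched rows get NULL for the other side's columns.
Matching on l.stu_id = r.stu_id AND l.zone = r.zone. A NULL in a compared column never satisfies the condition.
- l row (stu_id=9, zone=EZ): no match → kept, r columns NULL.
- l row (stu_id=5, zone=EZ): no match → kept, r columns NULL.
- l row (stu_id=5, zone=MT): matches 1 r row(s) → 1 output row(s).
- l row (stu_id=5, zone=EZ): no match → kept, r columns NULL.
- l row (stu_id=9, zone=MT): no match → kept, r columns NULL.
- l row (stu_id=NULL, zone=MT): no match → kept, r columns NULL.
- l row (stu_id=8, zone=JV): no match → kept, r columns NULL.
- plus 5 unmatched r row(s), each kept with NULL l columns.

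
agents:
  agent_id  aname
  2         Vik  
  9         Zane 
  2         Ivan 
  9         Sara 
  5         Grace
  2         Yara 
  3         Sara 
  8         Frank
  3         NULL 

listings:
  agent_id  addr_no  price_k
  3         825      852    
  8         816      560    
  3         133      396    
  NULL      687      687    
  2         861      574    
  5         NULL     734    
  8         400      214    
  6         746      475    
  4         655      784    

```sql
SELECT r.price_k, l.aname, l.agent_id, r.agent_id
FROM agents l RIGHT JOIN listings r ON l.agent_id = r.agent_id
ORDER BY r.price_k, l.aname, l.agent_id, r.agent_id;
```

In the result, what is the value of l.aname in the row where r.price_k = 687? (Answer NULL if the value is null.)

RIGHT JOIN keeps every row from `listings`; unmatched rows get NULL for `agents`'s columns.
Matching on l.agent_id = r.agent_id. A NULL in a compared column never satisfies the condition.
- agent_id=2: 1 matching r row(s), so 1 row(s) emitted.
- agent_id=9: no matching r row.
- agent_id=2: 1 matching r row(s), so 1 row(s) emitted.
- agent_id=9: no matching r row.
- agent_id=5: 1 matching r row(s), so 1 row(s) emitted.
- agent_id=2: 1 matching r row(s), so 1 row(s) emitted.
- agent_id=3: 2 matching r row(s), so 2 row(s) emitted.
- agent_id=8: 2 matching r row(s), so 2 row(s) emitted.
- agent_id=3: 2 matching r row(s), so 2 row(s) emitted.
- 3 r row(s) had no l match → kept, l columns NULL.

NULL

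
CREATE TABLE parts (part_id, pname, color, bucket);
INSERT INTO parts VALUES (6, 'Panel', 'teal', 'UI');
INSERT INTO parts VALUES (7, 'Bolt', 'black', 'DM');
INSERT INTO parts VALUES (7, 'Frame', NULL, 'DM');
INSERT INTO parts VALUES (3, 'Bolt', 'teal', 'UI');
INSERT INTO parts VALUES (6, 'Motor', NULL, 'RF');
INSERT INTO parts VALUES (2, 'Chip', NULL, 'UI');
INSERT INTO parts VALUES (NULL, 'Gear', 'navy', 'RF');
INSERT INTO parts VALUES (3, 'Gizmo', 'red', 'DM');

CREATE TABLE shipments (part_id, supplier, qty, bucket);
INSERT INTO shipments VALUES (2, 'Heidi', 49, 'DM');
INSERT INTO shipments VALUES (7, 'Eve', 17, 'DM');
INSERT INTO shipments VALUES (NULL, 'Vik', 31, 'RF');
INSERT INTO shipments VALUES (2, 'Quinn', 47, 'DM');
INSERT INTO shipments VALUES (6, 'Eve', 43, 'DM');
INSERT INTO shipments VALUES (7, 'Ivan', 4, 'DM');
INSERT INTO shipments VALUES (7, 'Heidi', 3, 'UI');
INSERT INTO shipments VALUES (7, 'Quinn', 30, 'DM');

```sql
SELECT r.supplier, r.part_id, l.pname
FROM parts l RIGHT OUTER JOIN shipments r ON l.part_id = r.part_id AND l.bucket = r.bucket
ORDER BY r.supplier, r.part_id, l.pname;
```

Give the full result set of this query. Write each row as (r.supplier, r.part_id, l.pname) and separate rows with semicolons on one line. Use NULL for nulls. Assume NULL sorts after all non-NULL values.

(Eve, 6, NULL); (Eve, 7, Bolt); (Eve, 7, Frame); (Heidi, 2, NULL); (Heidi, 7, NULL); (Ivan, 7, Bolt); (Ivan, 7, Frame); (Quinn, 2, NULL); (Quinn, 7, Bolt); (Quinn, 7, Frame); (Vik, NULL, NULL)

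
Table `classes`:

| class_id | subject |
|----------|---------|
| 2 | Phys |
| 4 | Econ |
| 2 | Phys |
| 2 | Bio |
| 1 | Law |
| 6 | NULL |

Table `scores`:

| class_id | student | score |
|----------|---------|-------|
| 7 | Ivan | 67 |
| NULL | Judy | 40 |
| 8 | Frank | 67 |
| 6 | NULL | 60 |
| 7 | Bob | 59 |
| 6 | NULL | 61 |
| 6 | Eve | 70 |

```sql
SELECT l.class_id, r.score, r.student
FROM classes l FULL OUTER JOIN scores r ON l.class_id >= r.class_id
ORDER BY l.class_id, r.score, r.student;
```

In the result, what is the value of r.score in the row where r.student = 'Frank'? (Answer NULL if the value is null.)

67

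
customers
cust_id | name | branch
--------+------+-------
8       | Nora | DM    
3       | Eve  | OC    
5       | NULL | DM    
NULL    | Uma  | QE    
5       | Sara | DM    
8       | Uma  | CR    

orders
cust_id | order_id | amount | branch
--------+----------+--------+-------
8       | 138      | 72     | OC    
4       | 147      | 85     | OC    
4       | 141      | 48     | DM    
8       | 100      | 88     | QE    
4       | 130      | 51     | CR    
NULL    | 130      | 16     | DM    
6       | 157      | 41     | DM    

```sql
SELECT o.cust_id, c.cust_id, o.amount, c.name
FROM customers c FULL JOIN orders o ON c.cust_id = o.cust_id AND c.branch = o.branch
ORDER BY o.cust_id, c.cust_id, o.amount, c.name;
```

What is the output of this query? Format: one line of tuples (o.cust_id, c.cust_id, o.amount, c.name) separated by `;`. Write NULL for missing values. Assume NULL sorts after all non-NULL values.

(4, NULL, 48, NULL); (4, NULL, 51, NULL); (4, NULL, 85, NULL); (6, NULL, 41, NULL); (8, NULL, 72, NULL); (8, NULL, 88, NULL); (NULL, 3, NULL, Eve); (NULL, 5, NULL, Sara); (NULL, 5, NULL, NULL); (NULL, 8, NULL, Nora); (NULL, 8, NULL, Uma); (NULL, NULL, 16, NULL); (NULL, NULL, NULL, Uma)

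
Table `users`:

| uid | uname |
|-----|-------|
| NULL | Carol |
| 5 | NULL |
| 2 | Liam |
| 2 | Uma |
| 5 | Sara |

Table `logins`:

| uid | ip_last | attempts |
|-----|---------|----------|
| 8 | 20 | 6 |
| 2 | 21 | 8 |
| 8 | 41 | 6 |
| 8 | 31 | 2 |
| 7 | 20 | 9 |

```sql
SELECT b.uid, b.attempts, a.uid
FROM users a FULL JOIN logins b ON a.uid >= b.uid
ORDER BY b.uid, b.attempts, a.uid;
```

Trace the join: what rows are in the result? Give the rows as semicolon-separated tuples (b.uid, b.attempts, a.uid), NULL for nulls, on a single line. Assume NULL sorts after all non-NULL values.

FULL OUTER JOIN keeps every row from both sides; unmatched rows get NULL for the other side's columns.
Matching on a.uid >= b.uid. A NULL in a compared column never satisfies the condition.
Matched pairs: 4; unmatched a rows kept: 1; unmatched b rows kept: 4.

(2, 8, 2); (2, 8, 2); (2, 8, 5); (2, 8, 5); (7, 9, NULL); (8, 2, NULL); (8, 6, NULL); (8, 6, NULL); (NULL, NULL, NULL)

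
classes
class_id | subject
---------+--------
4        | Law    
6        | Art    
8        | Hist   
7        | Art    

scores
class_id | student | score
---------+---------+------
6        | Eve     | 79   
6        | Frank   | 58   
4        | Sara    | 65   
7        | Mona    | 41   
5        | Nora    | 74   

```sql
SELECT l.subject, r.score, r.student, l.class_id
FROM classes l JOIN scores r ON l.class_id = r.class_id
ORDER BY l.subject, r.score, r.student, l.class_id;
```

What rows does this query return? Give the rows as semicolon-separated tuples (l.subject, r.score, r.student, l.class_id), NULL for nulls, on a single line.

INNER JOIN keeps only pairs where the ON condition holds.
Matching on l.class_id = r.class_id.
- class_id=4: 1 matching r row(s), so 1 row(s) emitted.
- class_id=6: 2 matching r row(s), so 2 row(s) emitted.
- class_id=8: no matching r row, dropped.
- class_id=7: 1 matching r row(s), so 1 row(s) emitted.
After projecting and ordering:
l.subject | r.score | r.student | l.class_id
Art | 41 | Mona | 7
Art | 58 | Frank | 6
Art | 79 | Eve | 6
Law | 65 | Sara | 4

(Art, 41, Mona, 7); (Art, 58, Frank, 6); (Art, 79, Eve, 6); (Law, 65, Sara, 4)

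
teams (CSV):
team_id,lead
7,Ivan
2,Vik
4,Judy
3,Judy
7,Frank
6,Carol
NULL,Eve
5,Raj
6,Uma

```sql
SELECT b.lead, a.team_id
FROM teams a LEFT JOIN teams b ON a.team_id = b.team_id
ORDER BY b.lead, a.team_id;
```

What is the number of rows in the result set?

LEFT JOIN keeps every row from `teams a`; unmatched rows get NULL for `teams b`'s columns.
Matching on a.team_id = b.team_id. A NULL in a compared column never satisfies the condition.
- team_id=7: 2 matching b row(s), so 2 row(s) emitted.
- team_id=2: 1 matching b row(s), so 1 row(s) emitted.
- team_id=4: 1 matching b row(s), so 1 row(s) emitted.
- team_id=3: 1 matching b row(s), so 1 row(s) emitted.
- team_id=7: 2 matching b row(s), so 2 row(s) emitted.
- team_id=6: 2 matching b row(s), so 2 row(s) emitted.
- team_id=NULL: no b row matches, row kept with b columns NULL.
- team_id=5: 1 matching b row(s), so 1 row(s) emitted.
- team_id=6: 2 matching b row(s), so 2 row(s) emitted.
Total: 12 matched + 1 padded = 13 rows.

13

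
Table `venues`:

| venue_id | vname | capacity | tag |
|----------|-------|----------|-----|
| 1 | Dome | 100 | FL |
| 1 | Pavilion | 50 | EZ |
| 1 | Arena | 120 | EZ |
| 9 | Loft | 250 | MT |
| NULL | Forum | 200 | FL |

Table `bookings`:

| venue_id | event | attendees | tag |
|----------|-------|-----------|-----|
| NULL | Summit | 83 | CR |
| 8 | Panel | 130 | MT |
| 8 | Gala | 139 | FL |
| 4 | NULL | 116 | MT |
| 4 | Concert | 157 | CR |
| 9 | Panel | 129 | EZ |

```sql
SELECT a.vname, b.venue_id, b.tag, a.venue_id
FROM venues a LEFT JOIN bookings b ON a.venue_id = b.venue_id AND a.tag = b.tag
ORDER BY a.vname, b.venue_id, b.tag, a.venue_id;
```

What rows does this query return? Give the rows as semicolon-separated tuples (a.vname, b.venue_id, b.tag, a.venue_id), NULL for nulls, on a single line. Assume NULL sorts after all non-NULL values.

LEFT JOIN keeps every row from `venues`; unmatched rows get NULL for `bookings`'s columns.
Matching on a.venue_id = b.venue_id AND a.tag = b.tag. A NULL in a compared column never satisfies the condition.
- a row (venue_id=1, tag=FL): no match → kept, b columns NULL.
- a row (venue_id=1, tag=EZ): no match → kept, b columns NULL.
- a row (venue_id=1, tag=EZ): no match → kept, b columns NULL.
- a row (venue_id=9, tag=MT): no match → kept, b columns NULL.
- a row (venue_id=NULL, tag=FL): no match → kept, b columns NULL.
After projecting and ordering:
a.vname | b.venue_id | b.tag | a.venue_id
Arena | NULL | NULL | 1
Dome | NULL | NULL | 1
Forum | NULL | NULL | NULL
Loft | NULL | NULL | 9
Pavilion | NULL | NULL | 1

(Arena, NULL, NULL, 1); (Dome, NULL, NULL, 1); (Forum, NULL, NULL, NULL); (Loft, NULL, NULL, 9); (Pavilion, NULL, NULL, 1)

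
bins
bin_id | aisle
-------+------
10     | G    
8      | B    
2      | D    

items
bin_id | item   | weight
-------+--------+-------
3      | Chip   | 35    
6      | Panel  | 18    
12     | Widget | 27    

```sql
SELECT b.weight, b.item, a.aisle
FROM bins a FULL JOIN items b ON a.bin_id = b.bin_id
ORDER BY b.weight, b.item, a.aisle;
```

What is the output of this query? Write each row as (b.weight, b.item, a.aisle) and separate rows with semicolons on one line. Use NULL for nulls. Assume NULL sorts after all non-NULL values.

(18, Panel, NULL); (27, Widget, NULL); (35, Chip, NULL); (NULL, NULL, B); (NULL, NULL, D); (NULL, NULL, G)

FULL OUTER JOIN keeps every row from both sides; unmatched rows get NULL for the other side's columns.
Matching on a.bin_id = b.bin_id.
Matched pairs: 0; unmatched a rows kept: 3; unmatched b rows kept: 3.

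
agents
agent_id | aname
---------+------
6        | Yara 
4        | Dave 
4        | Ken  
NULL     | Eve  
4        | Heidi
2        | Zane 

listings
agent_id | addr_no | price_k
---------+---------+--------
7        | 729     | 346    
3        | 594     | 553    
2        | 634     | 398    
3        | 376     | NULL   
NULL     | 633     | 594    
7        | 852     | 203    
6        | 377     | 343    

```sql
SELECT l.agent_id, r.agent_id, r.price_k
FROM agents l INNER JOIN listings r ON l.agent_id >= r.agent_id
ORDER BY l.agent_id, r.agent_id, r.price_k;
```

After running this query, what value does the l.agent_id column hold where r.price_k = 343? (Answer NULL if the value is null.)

INNER JOIN keeps only pairs where the ON condition holds.
Matching on l.agent_id >= r.agent_id. A NULL in a compared column never satisfies the condition.
- agent_id=6: 4 matching r row(s), so 4 row(s) emitted.
- agent_id=4: 3 matching r row(s), so 3 row(s) emitted.
- agent_id=4: 3 matching r row(s), so 3 row(s) emitted.
- agent_id=NULL: no matching r row, dropped.
- agent_id=4: 3 matching r row(s), so 3 row(s) emitted.
- agent_id=2: 1 matching r row(s), so 1 row(s) emitted.

6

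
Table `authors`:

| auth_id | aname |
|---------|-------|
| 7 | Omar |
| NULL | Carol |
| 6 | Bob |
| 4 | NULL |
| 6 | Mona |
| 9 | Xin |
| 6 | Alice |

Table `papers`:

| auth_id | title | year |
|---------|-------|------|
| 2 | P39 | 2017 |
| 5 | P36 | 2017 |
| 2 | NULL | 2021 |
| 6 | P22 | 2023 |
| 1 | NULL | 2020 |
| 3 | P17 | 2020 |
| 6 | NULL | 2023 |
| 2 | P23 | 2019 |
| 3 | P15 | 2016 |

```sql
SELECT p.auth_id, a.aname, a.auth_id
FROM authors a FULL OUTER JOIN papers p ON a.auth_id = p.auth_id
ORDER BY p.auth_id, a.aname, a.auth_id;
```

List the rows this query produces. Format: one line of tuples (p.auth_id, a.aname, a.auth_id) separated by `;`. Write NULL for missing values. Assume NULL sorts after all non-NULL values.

FULL OUTER JOIN keeps every row from both sides; unmatched rows get NULL for the other side's columns.
Matching on a.auth_id = p.auth_id. A NULL in a compared column never satisfies the condition.
Matched pairs: 6; unmatched a rows kept: 4; unmatched p rows kept: 7.

(1, NULL, NULL); (2, NULL, NULL); (2, NULL, NULL); (2, NULL, NULL); (3, NULL, NULL); (3, NULL, NULL); (5, NULL, NULL); (6, Alice, 6); (6, Alice, 6); (6, Bob, 6); (6, Bob, 6); (6, Mona, 6); (6, Mona, 6); (NULL, Carol, NULL); (NULL, Omar, 7); (NULL, Xin, 9); (NULL, NULL, 4)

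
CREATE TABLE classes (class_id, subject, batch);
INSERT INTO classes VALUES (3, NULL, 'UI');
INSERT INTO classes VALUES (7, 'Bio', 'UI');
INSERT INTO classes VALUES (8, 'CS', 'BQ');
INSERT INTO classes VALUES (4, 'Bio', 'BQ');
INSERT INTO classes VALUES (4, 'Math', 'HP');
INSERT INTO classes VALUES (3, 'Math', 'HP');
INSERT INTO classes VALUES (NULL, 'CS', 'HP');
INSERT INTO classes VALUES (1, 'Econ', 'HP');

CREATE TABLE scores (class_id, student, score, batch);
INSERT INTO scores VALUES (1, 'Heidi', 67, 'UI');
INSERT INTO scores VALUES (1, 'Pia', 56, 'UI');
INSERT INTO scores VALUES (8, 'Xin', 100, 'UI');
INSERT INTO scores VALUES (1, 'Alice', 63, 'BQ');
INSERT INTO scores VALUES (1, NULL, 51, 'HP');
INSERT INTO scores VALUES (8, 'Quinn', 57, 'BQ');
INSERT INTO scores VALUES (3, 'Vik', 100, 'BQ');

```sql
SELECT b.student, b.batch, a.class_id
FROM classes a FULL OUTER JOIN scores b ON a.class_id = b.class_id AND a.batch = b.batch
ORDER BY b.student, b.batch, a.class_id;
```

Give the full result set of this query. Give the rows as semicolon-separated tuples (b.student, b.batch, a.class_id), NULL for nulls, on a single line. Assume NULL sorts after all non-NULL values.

(Alice, BQ, NULL); (Heidi, UI, NULL); (Pia, UI, NULL); (Quinn, BQ, 8); (Vik, BQ, NULL); (Xin, UI, NULL); (NULL, HP, 1); (NULL, NULL, 3); (NULL, NULL, 3); (NULL, NULL, 4); (NULL, NULL, 4); (NULL, NULL, 7); (NULL, NULL, NULL)

FULL OUTER JOIN keeps every row from both sides; unmatched rows get NULL for the other side's columns.
Matching on a.class_id = b.class_id AND a.batch = b.batch. A NULL in a compared column never satisfies the condition.
- class_id=3, batch=UI: no b row matches, row kept with b columns NULL.
- class_id=7, batch=UI: no b row matches, row kept with b columns NULL.
- class_id=8, batch=BQ: 1 matching b row(s), so 1 row(s) emitted.
- class_id=4, batch=BQ: no b row matches, row kept with b columns NULL.
- class_id=4, batch=HP: no b row matches, row kept with b columns NULL.
- class_id=3, batch=HP: no b row matches, row kept with b columns NULL.
- class_id=NULL, batch=HP: no b row matches, row kept with b columns NULL.
- class_id=1, batch=HP: 1 matching b row(s), so 1 row(s) emitted.
- 5 b row(s) had no a match → kept, a columns NULL.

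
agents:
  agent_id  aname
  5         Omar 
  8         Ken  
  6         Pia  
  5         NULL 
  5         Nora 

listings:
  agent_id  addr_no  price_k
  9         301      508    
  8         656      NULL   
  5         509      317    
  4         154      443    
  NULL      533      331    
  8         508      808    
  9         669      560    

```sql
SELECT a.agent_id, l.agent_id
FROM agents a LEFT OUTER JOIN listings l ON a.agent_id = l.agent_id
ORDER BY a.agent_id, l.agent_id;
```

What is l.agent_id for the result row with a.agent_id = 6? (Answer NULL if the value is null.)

NULL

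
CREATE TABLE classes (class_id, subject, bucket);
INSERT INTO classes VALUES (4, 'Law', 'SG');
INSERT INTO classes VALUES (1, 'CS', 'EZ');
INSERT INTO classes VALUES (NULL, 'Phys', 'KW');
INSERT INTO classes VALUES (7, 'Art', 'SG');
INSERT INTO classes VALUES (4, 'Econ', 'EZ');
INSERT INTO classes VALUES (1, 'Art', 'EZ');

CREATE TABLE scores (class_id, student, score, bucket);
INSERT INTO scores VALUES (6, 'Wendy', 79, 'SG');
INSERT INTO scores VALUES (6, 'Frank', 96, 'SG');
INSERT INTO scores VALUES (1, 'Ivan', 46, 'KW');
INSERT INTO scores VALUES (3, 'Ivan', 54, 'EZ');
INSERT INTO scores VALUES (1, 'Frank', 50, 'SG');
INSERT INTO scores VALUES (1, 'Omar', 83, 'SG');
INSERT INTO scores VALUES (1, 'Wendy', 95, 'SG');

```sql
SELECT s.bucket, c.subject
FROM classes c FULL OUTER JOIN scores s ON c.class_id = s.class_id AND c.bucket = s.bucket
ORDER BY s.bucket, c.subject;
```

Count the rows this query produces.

13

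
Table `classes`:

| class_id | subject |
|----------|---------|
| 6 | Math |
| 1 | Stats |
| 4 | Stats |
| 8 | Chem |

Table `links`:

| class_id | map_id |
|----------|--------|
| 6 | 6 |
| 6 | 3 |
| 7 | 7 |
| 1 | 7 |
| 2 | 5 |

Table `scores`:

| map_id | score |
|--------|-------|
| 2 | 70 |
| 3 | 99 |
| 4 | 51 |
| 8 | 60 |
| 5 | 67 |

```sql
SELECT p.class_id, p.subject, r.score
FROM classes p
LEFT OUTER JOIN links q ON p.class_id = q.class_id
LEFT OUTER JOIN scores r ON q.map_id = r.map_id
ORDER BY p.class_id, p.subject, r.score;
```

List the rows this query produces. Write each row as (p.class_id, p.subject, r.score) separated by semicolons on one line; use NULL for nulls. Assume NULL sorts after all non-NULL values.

(1, Stats, NULL); (4, Stats, NULL); (6, Math, 99); (6, Math, NULL); (8, Chem, NULL)

Joins associate left-to-right: classes LEFT JOIN links on class_id gives 5 intermediate row(s).
Then LEFT JOIN `scores r` on map_id: each of those 5 rows is kept; rows whose q.map_id has no match in r get NULL for r's columns.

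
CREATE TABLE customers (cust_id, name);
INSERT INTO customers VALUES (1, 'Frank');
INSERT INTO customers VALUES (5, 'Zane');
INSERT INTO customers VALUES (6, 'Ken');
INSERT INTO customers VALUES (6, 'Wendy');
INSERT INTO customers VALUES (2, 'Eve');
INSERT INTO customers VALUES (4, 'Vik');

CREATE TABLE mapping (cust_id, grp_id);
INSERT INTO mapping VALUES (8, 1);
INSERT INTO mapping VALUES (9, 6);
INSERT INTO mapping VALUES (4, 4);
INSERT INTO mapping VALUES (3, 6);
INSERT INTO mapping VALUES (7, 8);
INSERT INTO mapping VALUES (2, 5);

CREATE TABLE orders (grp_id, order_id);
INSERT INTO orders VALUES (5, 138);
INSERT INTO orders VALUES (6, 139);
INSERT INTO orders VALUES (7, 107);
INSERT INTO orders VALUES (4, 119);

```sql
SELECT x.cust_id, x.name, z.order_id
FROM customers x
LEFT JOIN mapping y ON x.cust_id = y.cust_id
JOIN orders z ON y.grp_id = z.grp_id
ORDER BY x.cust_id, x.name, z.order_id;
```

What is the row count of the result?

Joins associate left-to-right: customers LEFT JOIN mapping on cust_id gives 6 intermediate row(s).
Then INNER JOIN `orders z` on grp_id: keep only rows whose y.grp_id appears in z.
Result: 2 row(s).

2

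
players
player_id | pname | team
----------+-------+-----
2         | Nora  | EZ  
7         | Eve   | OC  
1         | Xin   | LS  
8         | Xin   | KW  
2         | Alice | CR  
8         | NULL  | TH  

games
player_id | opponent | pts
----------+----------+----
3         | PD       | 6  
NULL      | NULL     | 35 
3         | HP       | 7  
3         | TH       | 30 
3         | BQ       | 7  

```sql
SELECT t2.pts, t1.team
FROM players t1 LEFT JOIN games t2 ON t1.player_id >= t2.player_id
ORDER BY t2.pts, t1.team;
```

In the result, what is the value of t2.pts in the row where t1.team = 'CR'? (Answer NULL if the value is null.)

LEFT JOIN keeps every row from `players`; unmatched rows get NULL for `games`'s columns.
Matching on t1.player_id >= t2.player_id. A NULL in a compared column never satisfies the condition.
Matched pairs: 12; unmatched t1 rows kept: 3.

NULL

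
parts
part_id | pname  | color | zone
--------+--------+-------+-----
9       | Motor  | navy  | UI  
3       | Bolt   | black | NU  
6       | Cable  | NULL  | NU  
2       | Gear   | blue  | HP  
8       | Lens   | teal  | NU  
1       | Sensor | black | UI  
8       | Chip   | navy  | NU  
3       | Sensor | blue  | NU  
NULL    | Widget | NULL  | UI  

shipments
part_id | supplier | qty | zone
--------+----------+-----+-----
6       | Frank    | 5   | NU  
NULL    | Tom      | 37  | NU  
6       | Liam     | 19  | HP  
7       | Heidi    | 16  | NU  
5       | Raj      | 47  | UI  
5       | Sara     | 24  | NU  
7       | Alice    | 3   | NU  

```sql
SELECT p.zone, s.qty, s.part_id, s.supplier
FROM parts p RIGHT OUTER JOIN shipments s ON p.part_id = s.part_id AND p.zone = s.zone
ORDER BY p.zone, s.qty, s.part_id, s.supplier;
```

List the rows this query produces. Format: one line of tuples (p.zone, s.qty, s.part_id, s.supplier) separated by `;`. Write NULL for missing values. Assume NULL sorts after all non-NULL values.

(NU, 5, 6, Frank); (NULL, 3, 7, Alice); (NULL, 16, 7, Heidi); (NULL, 19, 6, Liam); (NULL, 24, 5, Sara); (NULL, 37, NULL, Tom); (NULL, 47, 5, Raj)

RIGHT JOIN keeps every row from `shipments`; unmatched rows get NULL for `parts`'s columns.
Matching on p.part_id = s.part_id AND p.zone = s.zone. A NULL in a compared column never satisfies the condition.
Matched pairs: 1; unmatched s rows kept: 6.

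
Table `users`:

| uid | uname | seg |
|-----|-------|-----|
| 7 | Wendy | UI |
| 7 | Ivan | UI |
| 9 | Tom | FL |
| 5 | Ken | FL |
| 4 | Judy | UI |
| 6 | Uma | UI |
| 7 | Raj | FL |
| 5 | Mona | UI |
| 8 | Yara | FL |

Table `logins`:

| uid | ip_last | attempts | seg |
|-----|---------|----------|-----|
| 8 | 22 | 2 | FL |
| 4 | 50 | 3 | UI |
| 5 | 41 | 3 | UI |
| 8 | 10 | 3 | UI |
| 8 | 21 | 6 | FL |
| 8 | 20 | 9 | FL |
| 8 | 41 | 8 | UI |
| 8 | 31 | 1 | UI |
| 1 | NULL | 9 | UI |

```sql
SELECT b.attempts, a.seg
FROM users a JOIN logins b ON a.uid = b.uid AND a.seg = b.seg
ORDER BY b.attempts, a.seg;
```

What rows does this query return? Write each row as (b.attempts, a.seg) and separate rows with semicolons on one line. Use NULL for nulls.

INNER JOIN keeps only pairs where the ON condition holds.
Matching on a.uid = b.uid AND a.seg = b.seg.
Matched pairs: 5.

(2, FL); (3, UI); (3, UI); (6, FL); (9, FL)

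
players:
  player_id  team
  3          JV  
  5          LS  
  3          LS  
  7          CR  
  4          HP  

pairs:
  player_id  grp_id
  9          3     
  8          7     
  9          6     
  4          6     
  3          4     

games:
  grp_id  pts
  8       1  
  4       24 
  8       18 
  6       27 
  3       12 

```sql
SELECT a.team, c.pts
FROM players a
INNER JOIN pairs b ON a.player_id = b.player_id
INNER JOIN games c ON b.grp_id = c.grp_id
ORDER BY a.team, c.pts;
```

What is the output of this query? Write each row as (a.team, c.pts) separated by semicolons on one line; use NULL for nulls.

(HP, 27); (JV, 24); (LS, 24)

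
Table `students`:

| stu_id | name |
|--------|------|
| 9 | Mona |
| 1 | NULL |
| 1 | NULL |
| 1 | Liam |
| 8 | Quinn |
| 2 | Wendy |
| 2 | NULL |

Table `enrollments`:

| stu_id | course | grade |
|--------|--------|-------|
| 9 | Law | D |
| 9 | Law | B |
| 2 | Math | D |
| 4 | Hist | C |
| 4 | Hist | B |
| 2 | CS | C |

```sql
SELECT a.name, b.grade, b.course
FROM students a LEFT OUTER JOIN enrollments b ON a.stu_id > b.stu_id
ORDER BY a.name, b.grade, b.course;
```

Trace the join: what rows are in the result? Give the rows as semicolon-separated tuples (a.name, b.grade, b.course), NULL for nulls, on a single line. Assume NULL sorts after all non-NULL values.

LEFT JOIN keeps every row from `students`; unmatched rows get NULL for `enrollments`'s columns.
Matching on a.stu_id > b.stu_id.
Matched pairs: 8; unmatched a rows kept: 5.

(Liam, NULL, NULL); (Mona, B, Hist); (Mona, C, CS); (Mona, C, Hist); (Mona, D, Math); (Quinn, B, Hist); (Quinn, C, CS); (Quinn, C, Hist); (Quinn, D, Math); (Wendy, NULL, NULL); (NULL, NULL, NULL); (NULL, NULL, NULL); (NULL, NULL, NULL)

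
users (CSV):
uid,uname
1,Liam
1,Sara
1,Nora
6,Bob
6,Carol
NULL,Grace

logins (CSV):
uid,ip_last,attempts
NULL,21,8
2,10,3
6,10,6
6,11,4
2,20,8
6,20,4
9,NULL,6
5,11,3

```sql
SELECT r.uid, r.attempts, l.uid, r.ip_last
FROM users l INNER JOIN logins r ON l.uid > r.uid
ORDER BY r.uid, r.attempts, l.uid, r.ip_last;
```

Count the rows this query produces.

6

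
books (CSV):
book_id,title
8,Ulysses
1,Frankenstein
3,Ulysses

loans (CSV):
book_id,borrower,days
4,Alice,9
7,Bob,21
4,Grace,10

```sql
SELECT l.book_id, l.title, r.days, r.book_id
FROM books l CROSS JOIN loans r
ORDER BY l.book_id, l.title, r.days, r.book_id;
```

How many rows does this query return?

9

CROSS JOIN pairs every row of `books` with every row of `loans`: 3 × 3 = 9 rows.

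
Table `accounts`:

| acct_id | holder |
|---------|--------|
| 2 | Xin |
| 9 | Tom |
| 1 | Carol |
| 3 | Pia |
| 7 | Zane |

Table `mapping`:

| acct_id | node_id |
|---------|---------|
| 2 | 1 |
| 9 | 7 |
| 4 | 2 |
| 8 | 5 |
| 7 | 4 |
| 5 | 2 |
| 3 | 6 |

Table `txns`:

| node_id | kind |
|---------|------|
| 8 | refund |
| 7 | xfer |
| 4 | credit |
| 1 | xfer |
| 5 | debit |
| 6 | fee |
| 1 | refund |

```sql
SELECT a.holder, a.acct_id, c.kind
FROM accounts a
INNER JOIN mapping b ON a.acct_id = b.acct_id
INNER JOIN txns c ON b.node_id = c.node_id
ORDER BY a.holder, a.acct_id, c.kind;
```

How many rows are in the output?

5

Joins associate left-to-right: accounts INNER JOIN mapping on acct_id gives 4 intermediate row(s).
Then INNER JOIN `txns c` on node_id: keep only rows whose b.node_id appears in c.
Result: 5 row(s).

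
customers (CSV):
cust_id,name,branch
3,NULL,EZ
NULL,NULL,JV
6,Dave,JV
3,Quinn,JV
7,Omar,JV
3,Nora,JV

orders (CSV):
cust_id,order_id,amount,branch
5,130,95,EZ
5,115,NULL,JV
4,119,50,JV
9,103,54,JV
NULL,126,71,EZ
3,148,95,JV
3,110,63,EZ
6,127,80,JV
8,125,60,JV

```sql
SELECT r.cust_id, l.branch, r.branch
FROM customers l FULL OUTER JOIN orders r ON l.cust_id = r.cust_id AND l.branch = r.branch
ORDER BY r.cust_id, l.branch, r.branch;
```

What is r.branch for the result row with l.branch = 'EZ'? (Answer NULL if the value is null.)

EZ

FULL OUTER JOIN keeps every row from both sides; unmatched rows get NULL for the other side's columns.
Matching on l.cust_id = r.cust_id AND l.branch = r.branch. A NULL in a compared column never satisfies the condition.
Matched pairs: 4; unmatched l rows kept: 2; unmatched r rows kept: 6.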